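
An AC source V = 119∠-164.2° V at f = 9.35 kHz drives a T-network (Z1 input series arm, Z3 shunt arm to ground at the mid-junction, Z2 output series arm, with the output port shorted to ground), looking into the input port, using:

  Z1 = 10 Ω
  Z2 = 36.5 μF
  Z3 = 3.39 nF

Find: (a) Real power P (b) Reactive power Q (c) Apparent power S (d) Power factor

Step 1 — Angular frequency: ω = 2π·f = 2π·9350 = 5.875e+04 rad/s.
Step 2 — Component impedances:
  Z1: Z = R = 10 Ω
  Z2: Z = 1/(jωC) = -j/(ω·C) = 0 - j0.4664 Ω
  Z3: Z = 1/(jωC) = -j/(ω·C) = 0 - j5021 Ω
Step 3 — With the output port shorted to ground, the output series arm Z2 runs from the junction to ground; the shunt arm Z3 also runs from the junction to ground. They appear in parallel: Z3 || Z2 = 0 - j0.4663 Ω.
Step 4 — Series with input arm Z1: Z_in = Z1 + (Z3 || Z2) = 10 - j0.4663 Ω = 10.01∠-2.7° Ω.
Step 5 — Source phasor: V = 119∠-164.2° V = -114.5 - j32.4 V.
Step 6 — Current: I = V / Z = -11.27 - j3.766 A = 11.89∠-161.5° A.
Step 7 — Complex power: S = V·I* = 1413 - j65.89 VA.
Step 8 — Real power: P = Re(S) = 1413 W.
Step 9 — Reactive power: Q = Im(S) = -65.89 VAR.
Step 10 — Apparent power: |S| = 1415 VA.
Step 11 — Power factor: PF = P/|S| = 0.9989 (leading).

(a) P = 1413 W  (b) Q = -65.89 VAR  (c) S = 1415 VA  (d) PF = 0.9989 (leading)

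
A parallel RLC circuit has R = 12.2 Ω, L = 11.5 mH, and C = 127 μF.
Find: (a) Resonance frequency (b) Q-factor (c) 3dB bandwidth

Step 1 — Resonance: ω₀ = 1/√(LC) = 1/√(0.0115·0.000127) = 827.5 rad/s.
Step 2 — f₀ = ω₀/(2π) = 131.7 Hz.
Step 3 — Parallel Q: Q = R/(ω₀L) = 12.2/(827.5·0.0115) = 1.282.
Step 4 — Bandwidth: Δω = ω₀/Q = 645.4 rad/s; BW = Δω/(2π) = 102.7 Hz.

(a) f₀ = 131.7 Hz  (b) Q = 1.282  (c) BW = 102.7 Hz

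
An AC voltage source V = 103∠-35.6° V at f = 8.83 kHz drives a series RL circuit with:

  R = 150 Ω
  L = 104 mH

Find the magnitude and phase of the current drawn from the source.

Step 1 — Angular frequency: ω = 2π·f = 2π·8830 = 5.548e+04 rad/s.
Step 2 — Component impedances:
  R: Z = R = 150 Ω
  L: Z = jωL = j·5.548e+04·0.104 = 0 + j5770 Ω
Step 3 — Series combination: Z_total = R + L = 150 + j5770 Ω = 5772∠88.5° Ω.
Step 4 — Source phasor: V = 103∠-35.6° V = 83.75 - j59.96 V.
Step 5 — Ohm's law: I = V / Z_total = (83.75 - j59.96) / (150 + j5770) = -0.01001 - j0.01477 A.
Step 6 — Convert to polar: |I| = 0.01785 A, ∠I = -124.1°.

I = 0.01785∠-124.1° A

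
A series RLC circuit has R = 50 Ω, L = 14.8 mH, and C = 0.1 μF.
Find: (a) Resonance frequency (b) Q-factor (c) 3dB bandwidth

Step 1 — Resonance condition Im(Z)=0 gives ω₀ = 1/√(LC).
Step 2 — ω₀ = 1/√(0.0148·1e-07) = 2.599e+04 rad/s.
Step 3 — f₀ = ω₀/(2π) = 4137 Hz.
Step 4 — Series Q: Q = ω₀L/R = 2.599e+04·0.0148/50 = 7.694.
Step 5 — 3dB bandwidth: Δω = ω₀/Q = 3378 rad/s; BW = Δω/(2π) = 537.7 Hz.

(a) f₀ = 4137 Hz  (b) Q = 7.694  (c) BW = 537.7 Hz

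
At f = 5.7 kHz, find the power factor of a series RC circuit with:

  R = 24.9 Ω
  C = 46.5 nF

Step 1 — Angular frequency: ω = 2π·f = 2π·5700 = 3.581e+04 rad/s.
Step 2 — Component impedances:
  R: Z = R = 24.9 Ω
  C: Z = 1/(jωC) = -j/(ω·C) = 0 - j600.5 Ω
Step 3 — Series combination: Z_total = R + C = 24.9 - j600.5 Ω = 601∠-87.6° Ω.
Step 4 — Power factor: PF = cos(φ) = Re(Z)/|Z| = 24.9/601 = 0.04143.
Step 5 — Type: Im(Z) = -600.5 ⇒ leading (phase φ = -87.6°).

PF = 0.04143 (leading, φ = -87.6°)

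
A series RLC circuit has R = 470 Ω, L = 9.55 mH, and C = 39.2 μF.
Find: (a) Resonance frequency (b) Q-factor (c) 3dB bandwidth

Step 1 — Resonance: ω₀ = 1/√(LC) = 1/√(0.00955·3.92e-05) = 1634 rad/s.
Step 2 — f₀ = ω₀/(2π) = 260.1 Hz.
Step 3 — Series Q: Q = ω₀L/R = 1634·0.00955/470 = 0.03321.
Step 4 — Bandwidth: Δω = ω₀/Q = 4.921e+04 rad/s; BW = Δω/(2π) = 7833 Hz.

(a) f₀ = 260.1 Hz  (b) Q = 0.03321  (c) BW = 7833 Hz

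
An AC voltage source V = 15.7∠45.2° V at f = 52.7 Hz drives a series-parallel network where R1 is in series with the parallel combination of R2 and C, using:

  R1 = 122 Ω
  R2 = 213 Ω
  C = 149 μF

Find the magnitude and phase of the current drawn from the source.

Step 1 — Angular frequency: ω = 2π·f = 2π·52.7 = 331.1 rad/s.
Step 2 — Component impedances:
  R1: Z = R = 122 Ω
  R2: Z = R = 213 Ω
  C: Z = 1/(jωC) = -j/(ω·C) = 0 - j20.27 Ω
Step 3 — Parallel branch: R2 || C = 1/(1/R2 + 1/C) = 1.911 - j20.09 Ω.
Step 4 — Series with R1: Z_total = R1 + (R2 || C) = 123.9 - j20.09 Ω = 125.5∠-9.2° Ω.
Step 5 — Source phasor: V = 15.7∠45.2° V = 11.06 + j11.14 V.
Step 6 — Ohm's law: I = V / Z_total = (11.06 + j11.14) / (123.9 - j20.09) = 0.07279 + j0.1017 A.
Step 7 — Convert to polar: |I| = 0.1251 A, ∠I = 54.4°.

I = 0.1251∠54.4° A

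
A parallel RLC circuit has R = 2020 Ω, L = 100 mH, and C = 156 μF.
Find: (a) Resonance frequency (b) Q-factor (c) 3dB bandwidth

Step 1 — Resonance: ω₀ = 1/√(LC) = 1/√(0.1·0.000156) = 253.2 rad/s.
Step 2 — f₀ = ω₀/(2π) = 40.3 Hz.
Step 3 — Parallel Q: Q = R/(ω₀L) = 2020/(253.2·0.1) = 79.78.
Step 4 — Bandwidth: Δω = ω₀/Q = 3.173 rad/s; BW = Δω/(2π) = 0.5051 Hz.

(a) f₀ = 40.3 Hz  (b) Q = 79.78  (c) BW = 0.5051 Hz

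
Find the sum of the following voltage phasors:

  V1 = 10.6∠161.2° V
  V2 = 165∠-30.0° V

Step 1 — Convert each phasor to rectangular form:
  V1 = 10.6·(cos(161.2°) + j·sin(161.2°)) = -10.03 + j3.416 V
  V2 = 165·(cos(-30.0°) + j·sin(-30.0°)) = 142.9 - j82.5 V
Step 2 — Sum components: V_total = 132.9 - j79.08 V.
Step 3 — Convert to polar: |V_total| = 154.6 V, ∠V_total = -30.8°.

V_total = 154.6∠-30.8° V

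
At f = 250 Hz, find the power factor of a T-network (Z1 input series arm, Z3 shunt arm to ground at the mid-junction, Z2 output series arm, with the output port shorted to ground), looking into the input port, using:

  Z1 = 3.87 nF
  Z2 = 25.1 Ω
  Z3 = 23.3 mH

Step 1 — Angular frequency: ω = 2π·f = 2π·250 = 1571 rad/s.
Step 2 — Component impedances:
  Z1: Z = 1/(jωC) = -j/(ω·C) = 0 - j1.645e+05 Ω
  Z2: Z = R = 25.1 Ω
  Z3: Z = jωL = j·1571·0.0233 = 0 + j36.6 Ω
Step 3 — With the output port shorted to ground, the output series arm Z2 runs from the junction to ground; the shunt arm Z3 also runs from the junction to ground. They appear in parallel: Z3 || Z2 = 17.07 + j11.71 Ω.
Step 4 — Series with input arm Z1: Z_in = Z1 + (Z3 || Z2) = 17.07 - j1.645e+05 Ω = 1.645e+05∠-90.0° Ω.
Step 5 — Power factor: PF = cos(φ) = Re(Z)/|Z| = 17.07/1.645e+05 = 0.0001038.
Step 6 — Type: Im(Z) = -1.645e+05 ⇒ leading (phase φ = -90.0°).

PF = 0.0001038 (leading, φ = -90.0°)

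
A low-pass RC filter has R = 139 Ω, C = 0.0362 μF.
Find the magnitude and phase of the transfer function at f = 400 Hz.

Step 1 — Angular frequency: ω = 2π·400 = 2513 rad/s.
Step 2 — Transfer function: H(jω) = 1/(1 + jωRC).
Step 3 — Denominator: 1 + jωRC = 1 + j·2513·139·3.62e-08 = 1 + j0.01265.
Step 4 — H = 0.9998 - j0.01264.
Step 5 — Magnitude: |H| = 0.9999 (-0.0 dB); phase: φ = -0.7°.

|H| = 0.9999 (-0.0 dB), φ = -0.7°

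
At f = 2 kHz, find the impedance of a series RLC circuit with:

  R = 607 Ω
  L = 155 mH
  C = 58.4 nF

Step 1 — Angular frequency: ω = 2π·f = 2π·2000 = 1.257e+04 rad/s.
Step 2 — Component impedances:
  R: Z = R = 607 Ω
  L: Z = jωL = j·1.257e+04·0.155 = 0 + j1948 Ω
  C: Z = 1/(jωC) = -j/(ω·C) = 0 - j1363 Ω
Step 3 — Series combination: Z_total = R + L + C = 607 + j585.2 Ω = 843.1∠44.0° Ω.

Z = 607 + j585.2 Ω = 843.1∠44.0° Ω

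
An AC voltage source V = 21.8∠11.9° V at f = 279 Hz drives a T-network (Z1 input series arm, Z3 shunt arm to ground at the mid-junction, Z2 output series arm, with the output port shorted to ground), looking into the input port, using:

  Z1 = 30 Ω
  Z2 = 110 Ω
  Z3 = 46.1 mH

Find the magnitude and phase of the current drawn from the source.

Step 1 — Angular frequency: ω = 2π·f = 2π·279 = 1753 rad/s.
Step 2 — Component impedances:
  Z1: Z = R = 30 Ω
  Z2: Z = R = 110 Ω
  Z3: Z = jωL = j·1753·0.0461 = 0 + j80.81 Ω
Step 3 — With the output port shorted to ground, the output series arm Z2 runs from the junction to ground; the shunt arm Z3 also runs from the junction to ground. They appear in parallel: Z3 || Z2 = 38.56 + j52.49 Ω.
Step 4 — Series with input arm Z1: Z_in = Z1 + (Z3 || Z2) = 68.56 + j52.49 Ω = 86.34∠37.4° Ω.
Step 5 — Source phasor: V = 21.8∠11.9° V = 21.33 + j4.495 V.
Step 6 — Ohm's law: I = V / Z_total = (21.33 + j4.495) / (68.56 + j52.49) = 0.2278 - j0.1088 A.
Step 7 — Convert to polar: |I| = 0.2525 A, ∠I = -25.5°.

I = 0.2525∠-25.5° A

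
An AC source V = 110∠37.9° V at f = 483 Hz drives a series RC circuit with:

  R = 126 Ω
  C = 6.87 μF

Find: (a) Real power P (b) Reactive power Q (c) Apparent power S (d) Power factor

Step 1 — Angular frequency: ω = 2π·f = 2π·483 = 3035 rad/s.
Step 2 — Component impedances:
  R: Z = R = 126 Ω
  C: Z = 1/(jωC) = -j/(ω·C) = 0 - j47.96 Ω
Step 3 — Series combination: Z_total = R + C = 126 - j47.96 Ω = 134.8∠-20.8° Ω.
Step 4 — Source phasor: V = 110∠37.9° V = 86.8 + j67.57 V.
Step 5 — Current: I = V / Z = 0.4234 + j0.6975 A = 0.8159∠58.7° A.
Step 6 — Complex power: S = V·I* = 83.88 - j31.93 VA.
Step 7 — Real power: P = Re(S) = 83.88 W.
Step 8 — Reactive power: Q = Im(S) = -31.93 VAR.
Step 9 — Apparent power: |S| = 89.75 VA.
Step 10 — Power factor: PF = P/|S| = 0.9346 (leading).

(a) P = 83.88 W  (b) Q = -31.93 VAR  (c) S = 89.75 VA  (d) PF = 0.9346 (leading)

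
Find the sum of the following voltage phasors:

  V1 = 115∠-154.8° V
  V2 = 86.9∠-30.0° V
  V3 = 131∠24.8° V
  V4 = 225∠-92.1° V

Step 1 — Convert each phasor to rectangular form:
  V1 = 115·(cos(-154.8°) + j·sin(-154.8°)) = -104.1 - j48.96 V
  V2 = 86.9·(cos(-30.0°) + j·sin(-30.0°)) = 75.26 - j43.45 V
  V3 = 131·(cos(24.8°) + j·sin(24.8°)) = 118.9 + j54.95 V
  V4 = 225·(cos(-92.1°) + j·sin(-92.1°)) = -8.245 - j224.8 V
Step 2 — Sum components: V_total = 81.88 - j262.3 V.
Step 3 — Convert to polar: |V_total| = 274.8 V, ∠V_total = -72.7°.

V_total = 274.8∠-72.7° V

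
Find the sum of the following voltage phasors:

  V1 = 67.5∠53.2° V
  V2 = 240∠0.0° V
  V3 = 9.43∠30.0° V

Step 1 — Convert each phasor to rectangular form:
  V1 = 67.5·(cos(53.2°) + j·sin(53.2°)) = 40.43 + j54.05 V
  V2 = 240·(cos(0.0°) + j·sin(0.0°)) = 240 V
  V3 = 9.43·(cos(30.0°) + j·sin(30.0°)) = 8.167 + j4.715 V
Step 2 — Sum components: V_total = 288.6 + j58.76 V.
Step 3 — Convert to polar: |V_total| = 294.5 V, ∠V_total = 11.5°.

V_total = 294.5∠11.5° V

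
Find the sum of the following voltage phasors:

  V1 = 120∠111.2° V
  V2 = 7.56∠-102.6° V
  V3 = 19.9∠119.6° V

Step 1 — Convert each phasor to rectangular form:
  V1 = 120·(cos(111.2°) + j·sin(111.2°)) = -43.39 + j111.9 V
  V2 = 7.56·(cos(-102.6°) + j·sin(-102.6°)) = -1.649 - j7.378 V
  V3 = 19.9·(cos(119.6°) + j·sin(119.6°)) = -9.829 + j17.3 V
Step 2 — Sum components: V_total = -54.87 + j121.8 V.
Step 3 — Convert to polar: |V_total| = 133.6 V, ∠V_total = 114.3°.

V_total = 133.6∠114.3° V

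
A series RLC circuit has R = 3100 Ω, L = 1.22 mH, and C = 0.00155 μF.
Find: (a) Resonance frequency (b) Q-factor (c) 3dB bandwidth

Step 1 — Resonance: ω₀ = 1/√(LC) = 1/√(0.00122·1.55e-09) = 7.272e+05 rad/s.
Step 2 — f₀ = ω₀/(2π) = 1.157e+05 Hz.
Step 3 — Series Q: Q = ω₀L/R = 7.272e+05·0.00122/3100 = 0.2862.
Step 4 — Bandwidth: Δω = ω₀/Q = 2.541e+06 rad/s; BW = Δω/(2π) = 4.044e+05 Hz.

(a) f₀ = 1.157e+05 Hz  (b) Q = 0.2862  (c) BW = 4.044e+05 Hz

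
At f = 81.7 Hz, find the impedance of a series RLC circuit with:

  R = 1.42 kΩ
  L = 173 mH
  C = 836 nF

Step 1 — Angular frequency: ω = 2π·f = 2π·81.7 = 513.3 rad/s.
Step 2 — Component impedances:
  R: Z = R = 1420 Ω
  L: Z = jωL = j·513.3·0.173 = 0 + j88.81 Ω
  C: Z = 1/(jωC) = -j/(ω·C) = 0 - j2330 Ω
Step 3 — Series combination: Z_total = R + L + C = 1420 - j2241 Ω = 2653∠-57.6° Ω.

Z = 1420 - j2241 Ω = 2653∠-57.6° Ω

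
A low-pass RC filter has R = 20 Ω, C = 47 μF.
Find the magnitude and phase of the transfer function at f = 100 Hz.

Step 1 — Angular frequency: ω = 2π·100 = 628.3 rad/s.
Step 2 — Transfer function: H(jω) = 1/(1 + jωRC).
Step 3 — Denominator: 1 + jωRC = 1 + j·628.3·20·4.7e-05 = 1 + j0.5906.
Step 4 — H = 0.7414 - j0.4379.
Step 5 — Magnitude: |H| = 0.861 (-1.3 dB); phase: φ = -30.6°.

|H| = 0.861 (-1.3 dB), φ = -30.6°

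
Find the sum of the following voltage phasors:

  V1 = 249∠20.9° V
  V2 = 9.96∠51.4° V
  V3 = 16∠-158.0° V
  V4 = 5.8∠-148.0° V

Step 1 — Convert each phasor to rectangular form:
  V1 = 249·(cos(20.9°) + j·sin(20.9°)) = 232.6 + j88.83 V
  V2 = 9.96·(cos(51.4°) + j·sin(51.4°)) = 6.214 + j7.784 V
  V3 = 16·(cos(-158.0°) + j·sin(-158.0°)) = -14.83 - j5.994 V
  V4 = 5.8·(cos(-148.0°) + j·sin(-148.0°)) = -4.919 - j3.074 V
Step 2 — Sum components: V_total = 219.1 + j87.54 V.
Step 3 — Convert to polar: |V_total| = 235.9 V, ∠V_total = 21.8°.

V_total = 235.9∠21.8° V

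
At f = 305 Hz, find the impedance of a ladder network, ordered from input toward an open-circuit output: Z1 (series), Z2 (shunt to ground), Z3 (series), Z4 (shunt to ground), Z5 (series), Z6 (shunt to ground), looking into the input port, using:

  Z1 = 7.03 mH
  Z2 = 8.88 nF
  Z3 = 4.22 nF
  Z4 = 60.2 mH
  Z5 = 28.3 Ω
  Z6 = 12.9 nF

Step 1 — Angular frequency: ω = 2π·f = 2π·305 = 1916 rad/s.
Step 2 — Component impedances:
  Z1: Z = jωL = j·1916·0.00703 = 0 + j13.47 Ω
  Z2: Z = 1/(jωC) = -j/(ω·C) = 0 - j5.876e+04 Ω
  Z3: Z = 1/(jωC) = -j/(ω·C) = 0 - j1.237e+05 Ω
  Z4: Z = jωL = j·1916·0.0602 = 0 + j115.4 Ω
  Z5: Z = R = 28.3 Ω
  Z6: Z = 1/(jωC) = -j/(ω·C) = 0 - j4.045e+04 Ω
Step 3 — Ladder network (open output): work backward from the far end, alternating series and parallel combinations. Z_in = 0 - j3.981e+04 Ω = 3.981e+04∠-90.0° Ω.

Z = 0 - j3.981e+04 Ω = 3.981e+04∠-90.0° Ω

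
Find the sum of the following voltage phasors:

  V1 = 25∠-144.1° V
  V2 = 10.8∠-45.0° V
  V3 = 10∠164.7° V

Step 1 — Convert each phasor to rectangular form:
  V1 = 25·(cos(-144.1°) + j·sin(-144.1°)) = -20.25 - j14.66 V
  V2 = 10.8·(cos(-45.0°) + j·sin(-45.0°)) = 7.637 - j7.637 V
  V3 = 10·(cos(164.7°) + j·sin(164.7°)) = -9.646 + j2.639 V
Step 2 — Sum components: V_total = -22.26 - j19.66 V.
Step 3 — Convert to polar: |V_total| = 29.7 V, ∠V_total = -138.6°.

V_total = 29.7∠-138.6° V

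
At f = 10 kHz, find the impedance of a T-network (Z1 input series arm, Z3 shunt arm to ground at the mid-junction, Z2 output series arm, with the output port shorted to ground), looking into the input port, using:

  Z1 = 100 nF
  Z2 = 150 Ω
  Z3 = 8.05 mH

Step 1 — Angular frequency: ω = 2π·f = 2π·1e+04 = 6.283e+04 rad/s.
Step 2 — Component impedances:
  Z1: Z = 1/(jωC) = -j/(ω·C) = 0 - j159.2 Ω
  Z2: Z = R = 150 Ω
  Z3: Z = jωL = j·6.283e+04·0.00805 = 0 + j505.8 Ω
Step 3 — With the output port shorted to ground, the output series arm Z2 runs from the junction to ground; the shunt arm Z3 also runs from the junction to ground. They appear in parallel: Z3 || Z2 = 137.9 + j40.89 Ω.
Step 4 — Series with input arm Z1: Z_in = Z1 + (Z3 || Z2) = 137.9 - j118.3 Ω = 181.6∠-40.6° Ω.

Z = 137.9 - j118.3 Ω = 181.6∠-40.6° Ω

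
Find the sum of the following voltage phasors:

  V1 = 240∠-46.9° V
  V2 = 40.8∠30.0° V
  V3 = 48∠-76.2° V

Step 1 — Convert each phasor to rectangular form:
  V1 = 240·(cos(-46.9°) + j·sin(-46.9°)) = 164 - j175.2 V
  V2 = 40.8·(cos(30.0°) + j·sin(30.0°)) = 35.33 + j20.4 V
  V3 = 48·(cos(-76.2°) + j·sin(-76.2°)) = 11.45 - j46.61 V
Step 2 — Sum components: V_total = 210.8 - j201.5 V.
Step 3 — Convert to polar: |V_total| = 291.6 V, ∠V_total = -43.7°.

V_total = 291.6∠-43.7° V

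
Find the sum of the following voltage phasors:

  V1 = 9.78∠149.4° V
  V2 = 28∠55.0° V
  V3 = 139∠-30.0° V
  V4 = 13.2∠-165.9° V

Step 1 — Convert each phasor to rectangular form:
  V1 = 9.78·(cos(149.4°) + j·sin(149.4°)) = -8.418 + j4.978 V
  V2 = 28·(cos(55.0°) + j·sin(55.0°)) = 16.06 + j22.94 V
  V3 = 139·(cos(-30.0°) + j·sin(-30.0°)) = 120.4 - j69.5 V
  V4 = 13.2·(cos(-165.9°) + j·sin(-165.9°)) = -12.8 - j3.216 V
Step 2 — Sum components: V_total = 115.2 - j44.8 V.
Step 3 — Convert to polar: |V_total| = 123.6 V, ∠V_total = -21.2°.

V_total = 123.6∠-21.2° V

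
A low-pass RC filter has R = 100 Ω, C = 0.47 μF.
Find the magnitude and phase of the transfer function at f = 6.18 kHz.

Step 1 — Angular frequency: ω = 2π·6180 = 3.883e+04 rad/s.
Step 2 — Transfer function: H(jω) = 1/(1 + jωRC).
Step 3 — Denominator: 1 + jωRC = 1 + j·3.883e+04·100·4.7e-07 = 1 + j1.825.
Step 4 — H = 0.2309 - j0.4214.
Step 5 — Magnitude: |H| = 0.4805 (-6.4 dB); phase: φ = -61.3°.

|H| = 0.4805 (-6.4 dB), φ = -61.3°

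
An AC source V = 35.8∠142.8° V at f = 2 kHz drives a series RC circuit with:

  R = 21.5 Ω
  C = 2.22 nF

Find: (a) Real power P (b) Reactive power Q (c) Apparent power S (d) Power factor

Step 1 — Angular frequency: ω = 2π·f = 2π·2000 = 1.257e+04 rad/s.
Step 2 — Component impedances:
  R: Z = R = 21.5 Ω
  C: Z = 1/(jωC) = -j/(ω·C) = 0 - j3.585e+04 Ω
Step 3 — Series combination: Z_total = R + C = 21.5 - j3.585e+04 Ω = 3.585e+04∠-90.0° Ω.
Step 4 — Source phasor: V = 35.8∠142.8° V = -28.52 + j21.64 V.
Step 5 — Current: I = V / Z = -0.0006043 - j0.0007952 A = 0.0009987∠-127.2° A.
Step 6 — Complex power: S = V·I* = 2.145e-05 - j0.03575 VA.
Step 7 — Real power: P = Re(S) = 2.145e-05 W.
Step 8 — Reactive power: Q = Im(S) = -0.03575 VAR.
Step 9 — Apparent power: |S| = 0.03575 VA.
Step 10 — Power factor: PF = P/|S| = 0.0005998 (leading).

(a) P = 2.145e-05 W  (b) Q = -0.03575 VAR  (c) S = 0.03575 VA  (d) PF = 0.0005998 (leading)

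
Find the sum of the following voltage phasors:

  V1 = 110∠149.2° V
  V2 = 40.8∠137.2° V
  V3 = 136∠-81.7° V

Step 1 — Convert each phasor to rectangular form:
  V1 = 110·(cos(149.2°) + j·sin(149.2°)) = -94.49 + j56.32 V
  V2 = 40.8·(cos(137.2°) + j·sin(137.2°)) = -29.94 + j27.72 V
  V3 = 136·(cos(-81.7°) + j·sin(-81.7°)) = 19.63 - j134.6 V
Step 2 — Sum components: V_total = -104.8 - j50.53 V.
Step 3 — Convert to polar: |V_total| = 116.3 V, ∠V_total = -154.3°.

V_total = 116.3∠-154.3° V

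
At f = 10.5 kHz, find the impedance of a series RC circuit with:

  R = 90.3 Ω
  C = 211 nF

Step 1 — Angular frequency: ω = 2π·f = 2π·1.05e+04 = 6.597e+04 rad/s.
Step 2 — Component impedances:
  R: Z = R = 90.3 Ω
  C: Z = 1/(jωC) = -j/(ω·C) = 0 - j71.84 Ω
Step 3 — Series combination: Z_total = R + C = 90.3 - j71.84 Ω = 115.4∠-38.5° Ω.

Z = 90.3 - j71.84 Ω = 115.4∠-38.5° Ω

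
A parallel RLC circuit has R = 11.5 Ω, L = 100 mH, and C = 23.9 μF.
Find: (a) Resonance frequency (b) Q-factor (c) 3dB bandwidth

Step 1 — Resonance: ω₀ = 1/√(LC) = 1/√(0.1·2.39e-05) = 646.8 rad/s.
Step 2 — f₀ = ω₀/(2π) = 102.9 Hz.
Step 3 — Parallel Q: Q = R/(ω₀L) = 11.5/(646.8·0.1) = 0.1778.
Step 4 — Bandwidth: Δω = ω₀/Q = 3638 rad/s; BW = Δω/(2π) = 579.1 Hz.

(a) f₀ = 102.9 Hz  (b) Q = 0.1778  (c) BW = 579.1 Hz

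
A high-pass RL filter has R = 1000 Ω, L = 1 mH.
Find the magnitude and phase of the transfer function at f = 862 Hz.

Step 1 — Angular frequency: ω = 2π·862 = 5416 rad/s.
Step 2 — Transfer function: H(jω) = jωL/(R + jωL).
Step 3 — Numerator jωL = j·5.416; denominator R + jωL = 1000 + j5.416.
Step 4 — H = 2.933e-05 + j0.005416.
Step 5 — Magnitude: |H| = 0.005416 (-45.3 dB); phase: φ = 89.7°.

|H| = 0.005416 (-45.3 dB), φ = 89.7°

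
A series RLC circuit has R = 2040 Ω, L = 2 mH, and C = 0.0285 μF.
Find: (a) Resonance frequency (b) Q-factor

Step 1 — Resonance condition Im(Z)=0 gives ω₀ = 1/√(LC).
Step 2 — ω₀ = 1/√(0.002·2.85e-08) = 1.325e+05 rad/s.
Step 3 — f₀ = ω₀/(2π) = 2.108e+04 Hz.
Step 4 — Series Q: Q = ω₀L/R = 1.325e+05·0.002/2040 = 0.1299.

(a) f₀ = 2.108e+04 Hz  (b) Q = 0.1299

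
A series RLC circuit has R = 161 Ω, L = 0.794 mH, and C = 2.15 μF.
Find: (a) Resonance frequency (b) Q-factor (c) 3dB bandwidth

Step 1 — Resonance: ω₀ = 1/√(LC) = 1/√(0.000794·2.15e-06) = 2.42e+04 rad/s.
Step 2 — f₀ = ω₀/(2π) = 3852 Hz.
Step 3 — Series Q: Q = ω₀L/R = 2.42e+04·0.000794/161 = 0.1194.
Step 4 — Bandwidth: Δω = ω₀/Q = 2.028e+05 rad/s; BW = Δω/(2π) = 3.227e+04 Hz.

(a) f₀ = 3852 Hz  (b) Q = 0.1194  (c) BW = 3.227e+04 Hz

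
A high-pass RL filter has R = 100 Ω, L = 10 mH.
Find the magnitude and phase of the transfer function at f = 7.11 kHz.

Step 1 — Angular frequency: ω = 2π·7110 = 4.467e+04 rad/s.
Step 2 — Transfer function: H(jω) = jωL/(R + jωL).
Step 3 — Numerator jωL = j·446.7; denominator R + jωL = 100 + j446.7.
Step 4 — H = 0.9523 + j0.2132.
Step 5 — Magnitude: |H| = 0.9759 (-0.2 dB); phase: φ = 12.6°.

|H| = 0.9759 (-0.2 dB), φ = 12.6°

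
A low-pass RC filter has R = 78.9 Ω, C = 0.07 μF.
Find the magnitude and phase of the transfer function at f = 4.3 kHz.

Step 1 — Angular frequency: ω = 2π·4300 = 2.702e+04 rad/s.
Step 2 — Transfer function: H(jω) = 1/(1 + jωRC).
Step 3 — Denominator: 1 + jωRC = 1 + j·2.702e+04·78.9·7e-08 = 1 + j0.1492.
Step 4 — H = 0.9782 - j0.146.
Step 5 — Magnitude: |H| = 0.989 (-0.1 dB); phase: φ = -8.5°.

|H| = 0.989 (-0.1 dB), φ = -8.5°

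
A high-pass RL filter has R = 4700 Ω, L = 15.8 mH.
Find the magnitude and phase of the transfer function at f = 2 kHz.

Step 1 — Angular frequency: ω = 2π·2000 = 1.257e+04 rad/s.
Step 2 — Transfer function: H(jω) = jωL/(R + jωL).
Step 3 — Numerator jωL = j·198.5; denominator R + jωL = 4700 + j198.5.
Step 4 — H = 0.001781 + j0.04217.
Step 5 — Magnitude: |H| = 0.04221 (-27.5 dB); phase: φ = 87.6°.

|H| = 0.04221 (-27.5 dB), φ = 87.6°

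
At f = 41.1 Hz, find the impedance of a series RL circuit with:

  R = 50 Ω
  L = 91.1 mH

Step 1 — Angular frequency: ω = 2π·f = 2π·41.1 = 258.2 rad/s.
Step 2 — Component impedances:
  R: Z = R = 50 Ω
  L: Z = jωL = j·258.2·0.0911 = 0 + j23.53 Ω
Step 3 — Series combination: Z_total = R + L = 50 + j23.53 Ω = 55.26∠25.2° Ω.

Z = 50 + j23.53 Ω = 55.26∠25.2° Ω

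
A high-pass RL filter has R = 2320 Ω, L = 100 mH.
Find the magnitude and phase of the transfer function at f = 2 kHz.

Step 1 — Angular frequency: ω = 2π·2000 = 1.257e+04 rad/s.
Step 2 — Transfer function: H(jω) = jωL/(R + jωL).
Step 3 — Numerator jωL = j·1257; denominator R + jωL = 2320 + j1257.
Step 4 — H = 0.2268 + j0.4188.
Step 5 — Magnitude: |H| = 0.4763 (-6.4 dB); phase: φ = 61.6°.

|H| = 0.4763 (-6.4 dB), φ = 61.6°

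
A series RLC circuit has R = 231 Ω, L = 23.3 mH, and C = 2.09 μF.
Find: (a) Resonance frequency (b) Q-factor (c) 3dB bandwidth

Step 1 — Resonance: ω₀ = 1/√(LC) = 1/√(0.0233·2.09e-06) = 4532 rad/s.
Step 2 — f₀ = ω₀/(2π) = 721.2 Hz.
Step 3 — Series Q: Q = ω₀L/R = 4532·0.0233/231 = 0.4571.
Step 4 — Bandwidth: Δω = ω₀/Q = 9914 rad/s; BW = Δω/(2π) = 1578 Hz.

(a) f₀ = 721.2 Hz  (b) Q = 0.4571  (c) BW = 1578 Hz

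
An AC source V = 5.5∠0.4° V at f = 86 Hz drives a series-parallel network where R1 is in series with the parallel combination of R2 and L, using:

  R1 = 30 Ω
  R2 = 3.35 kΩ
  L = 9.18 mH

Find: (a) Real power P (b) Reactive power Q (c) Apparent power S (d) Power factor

Step 1 — Angular frequency: ω = 2π·f = 2π·86 = 540.4 rad/s.
Step 2 — Component impedances:
  R1: Z = R = 30 Ω
  R2: Z = R = 3350 Ω
  L: Z = jωL = j·540.4·0.00918 = 0 + j4.96 Ω
Step 3 — Parallel branch: R2 || L = 1/(1/R2 + 1/L) = 0.007345 + j4.96 Ω.
Step 4 — Series with R1: Z_total = R1 + (R2 || L) = 30.01 + j4.96 Ω = 30.41∠9.4° Ω.
Step 5 — Source phasor: V = 5.5∠0.4° V = 5.5 + j0.0384 V.
Step 6 — Current: I = V / Z = 0.1786 - j0.02825 A = 0.1808∠-9.0° A.
Step 7 — Complex power: S = V·I* = 0.9813 + j0.1622 VA.
Step 8 — Real power: P = Re(S) = 0.9813 W.
Step 9 — Reactive power: Q = Im(S) = 0.1622 VAR.
Step 10 — Apparent power: |S| = 0.9946 VA.
Step 11 — Power factor: PF = P/|S| = 0.9866 (lagging).

(a) P = 0.9813 W  (b) Q = 0.1622 VAR  (c) S = 0.9946 VA  (d) PF = 0.9866 (lagging)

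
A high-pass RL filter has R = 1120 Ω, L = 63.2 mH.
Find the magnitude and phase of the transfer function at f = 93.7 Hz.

Step 1 — Angular frequency: ω = 2π·93.7 = 588.7 rad/s.
Step 2 — Transfer function: H(jω) = jωL/(R + jωL).
Step 3 — Numerator jωL = j·37.21; denominator R + jωL = 1120 + j37.21.
Step 4 — H = 0.001102 + j0.03318.
Step 5 — Magnitude: |H| = 0.0332 (-29.6 dB); phase: φ = 88.1°.

|H| = 0.0332 (-29.6 dB), φ = 88.1°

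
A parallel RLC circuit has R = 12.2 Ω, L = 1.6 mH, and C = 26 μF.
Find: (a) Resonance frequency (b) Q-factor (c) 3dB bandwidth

Step 1 — Resonance: ω₀ = 1/√(LC) = 1/√(0.0016·2.6e-05) = 4903 rad/s.
Step 2 — f₀ = ω₀/(2π) = 780.3 Hz.
Step 3 — Parallel Q: Q = R/(ω₀L) = 12.2/(4903·0.0016) = 1.555.
Step 4 — Bandwidth: Δω = ω₀/Q = 3153 rad/s; BW = Δω/(2π) = 501.7 Hz.

(a) f₀ = 780.3 Hz  (b) Q = 1.555  (c) BW = 501.7 Hz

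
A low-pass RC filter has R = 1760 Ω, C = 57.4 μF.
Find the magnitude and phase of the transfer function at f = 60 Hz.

Step 1 — Angular frequency: ω = 2π·60 = 377 rad/s.
Step 2 — Transfer function: H(jω) = 1/(1 + jωRC).
Step 3 — Denominator: 1 + jωRC = 1 + j·377·1760·5.74e-05 = 1 + j38.09.
Step 4 — H = 0.000689 - j0.02624.
Step 5 — Magnitude: |H| = 0.02625 (-31.6 dB); phase: φ = -88.5°.

|H| = 0.02625 (-31.6 dB), φ = -88.5°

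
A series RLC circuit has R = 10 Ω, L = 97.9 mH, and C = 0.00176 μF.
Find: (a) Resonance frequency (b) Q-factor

Step 1 — Resonance condition Im(Z)=0 gives ω₀ = 1/√(LC).
Step 2 — ω₀ = 1/√(0.0979·1.76e-09) = 7.618e+04 rad/s.
Step 3 — f₀ = ω₀/(2π) = 1.212e+04 Hz.
Step 4 — Series Q: Q = ω₀L/R = 7.618e+04·0.0979/10 = 745.8.

(a) f₀ = 1.212e+04 Hz  (b) Q = 745.8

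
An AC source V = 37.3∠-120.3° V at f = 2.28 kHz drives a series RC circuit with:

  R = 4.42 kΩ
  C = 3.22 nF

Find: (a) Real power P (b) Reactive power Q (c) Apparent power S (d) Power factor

Step 1 — Angular frequency: ω = 2π·f = 2π·2280 = 1.433e+04 rad/s.
Step 2 — Component impedances:
  R: Z = R = 4420 Ω
  C: Z = 1/(jωC) = -j/(ω·C) = 0 - j2.168e+04 Ω
Step 3 — Series combination: Z_total = R + C = 4420 - j2.168e+04 Ω = 2.212e+04∠-78.5° Ω.
Step 4 — Source phasor: V = 37.3∠-120.3° V = -18.82 - j32.2 V.
Step 5 — Current: I = V / Z = 0.001256 - j0.001124 A = 0.001686∠-41.8° A.
Step 6 — Complex power: S = V·I* = 0.01256 - j0.06162 VA.
Step 7 — Real power: P = Re(S) = 0.01256 W.
Step 8 — Reactive power: Q = Im(S) = -0.06162 VAR.
Step 9 — Apparent power: |S| = 0.06288 VA.
Step 10 — Power factor: PF = P/|S| = 0.1998 (leading).

(a) P = 0.01256 W  (b) Q = -0.06162 VAR  (c) S = 0.06288 VA  (d) PF = 0.1998 (leading)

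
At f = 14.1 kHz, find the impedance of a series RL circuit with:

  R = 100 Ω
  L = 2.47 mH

Step 1 — Angular frequency: ω = 2π·f = 2π·1.41e+04 = 8.859e+04 rad/s.
Step 2 — Component impedances:
  R: Z = R = 100 Ω
  L: Z = jωL = j·8.859e+04·0.00247 = 0 + j218.8 Ω
Step 3 — Series combination: Z_total = R + L = 100 + j218.8 Ω = 240.6∠65.4° Ω.

Z = 100 + j218.8 Ω = 240.6∠65.4° Ω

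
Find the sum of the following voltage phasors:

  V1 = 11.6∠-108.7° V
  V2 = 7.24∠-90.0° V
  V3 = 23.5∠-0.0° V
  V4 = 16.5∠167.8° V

Step 1 — Convert each phasor to rectangular form:
  V1 = 11.6·(cos(-108.7°) + j·sin(-108.7°)) = -3.719 - j10.99 V
  V2 = 7.24·(cos(-90.0°) + j·sin(-90.0°)) = 0 - j7.24 V
  V3 = 23.5·(cos(-0.0°) + j·sin(-0.0°)) = 23.5 V
  V4 = 16.5·(cos(167.8°) + j·sin(167.8°)) = -16.13 + j3.487 V
Step 2 — Sum components: V_total = 3.654 - j14.74 V.
Step 3 — Convert to polar: |V_total| = 15.19 V, ∠V_total = -76.1°.

V_total = 15.19∠-76.1° V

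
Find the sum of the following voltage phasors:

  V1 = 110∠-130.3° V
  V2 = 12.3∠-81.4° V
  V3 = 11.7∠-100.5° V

Step 1 — Convert each phasor to rectangular form:
  V1 = 110·(cos(-130.3°) + j·sin(-130.3°)) = -71.15 - j83.89 V
  V2 = 12.3·(cos(-81.4°) + j·sin(-81.4°)) = 1.839 - j12.16 V
  V3 = 11.7·(cos(-100.5°) + j·sin(-100.5°)) = -2.132 - j11.5 V
Step 2 — Sum components: V_total = -71.44 - j107.6 V.
Step 3 — Convert to polar: |V_total| = 129.1 V, ∠V_total = -123.6°.

V_total = 129.1∠-123.6° V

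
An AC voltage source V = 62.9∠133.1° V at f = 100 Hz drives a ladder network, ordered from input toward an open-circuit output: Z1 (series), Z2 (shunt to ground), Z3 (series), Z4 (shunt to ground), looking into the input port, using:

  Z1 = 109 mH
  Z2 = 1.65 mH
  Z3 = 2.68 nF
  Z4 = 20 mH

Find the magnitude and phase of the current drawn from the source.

Step 1 — Angular frequency: ω = 2π·f = 2π·100 = 628.3 rad/s.
Step 2 — Component impedances:
  Z1: Z = jωL = j·628.3·0.109 = 0 + j68.49 Ω
  Z2: Z = jωL = j·628.3·0.00165 = 0 + j1.037 Ω
  Z3: Z = 1/(jωC) = -j/(ω·C) = 0 - j5.939e+05 Ω
  Z4: Z = jωL = j·628.3·0.02 = 0 + j12.57 Ω
Step 3 — Ladder network (open output): work backward from the far end, alternating series and parallel combinations. Z_in = 0 + j69.52 Ω = 69.52∠90.0° Ω.
Step 4 — Source phasor: V = 62.9∠133.1° V = -42.98 + j45.93 V.
Step 5 — Ohm's law: I = V / Z_total = (-42.98 + j45.93) / (0 + j69.52) = 0.6606 + j0.6182 A.
Step 6 — Convert to polar: |I| = 0.9047 A, ∠I = 43.1°.

I = 0.9047∠43.1° A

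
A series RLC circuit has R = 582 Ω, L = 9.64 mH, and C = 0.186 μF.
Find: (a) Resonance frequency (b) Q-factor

Step 1 — Resonance condition Im(Z)=0 gives ω₀ = 1/√(LC).
Step 2 — ω₀ = 1/√(0.00964·1.86e-07) = 2.362e+04 rad/s.
Step 3 — f₀ = ω₀/(2π) = 3759 Hz.
Step 4 — Series Q: Q = ω₀L/R = 2.362e+04·0.00964/582 = 0.3912.

(a) f₀ = 3759 Hz  (b) Q = 0.3912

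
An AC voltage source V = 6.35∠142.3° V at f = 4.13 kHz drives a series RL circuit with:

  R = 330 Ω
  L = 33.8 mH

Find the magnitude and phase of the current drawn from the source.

Step 1 — Angular frequency: ω = 2π·f = 2π·4130 = 2.595e+04 rad/s.
Step 2 — Component impedances:
  R: Z = R = 330 Ω
  L: Z = jωL = j·2.595e+04·0.0338 = 0 + j877.1 Ω
Step 3 — Series combination: Z_total = R + L = 330 + j877.1 Ω = 937.1∠69.4° Ω.
Step 4 — Source phasor: V = 6.35∠142.3° V = -5.024 + j3.883 V.
Step 5 — Ohm's law: I = V / Z_total = (-5.024 + j3.883) / (330 + j877.1) = 0.00199 + j0.006477 A.
Step 6 — Convert to polar: |I| = 0.006776 A, ∠I = 72.9°.

I = 0.006776∠72.9° A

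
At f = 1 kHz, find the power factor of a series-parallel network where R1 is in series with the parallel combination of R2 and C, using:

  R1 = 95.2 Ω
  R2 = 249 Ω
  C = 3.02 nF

Step 1 — Angular frequency: ω = 2π·f = 2π·1000 = 6283 rad/s.
Step 2 — Component impedances:
  R1: Z = R = 95.2 Ω
  R2: Z = R = 249 Ω
  C: Z = 1/(jωC) = -j/(ω·C) = 0 - j5.27e+04 Ω
Step 3 — Parallel branch: R2 || C = 1/(1/R2 + 1/C) = 249 - j1.176 Ω.
Step 4 — Series with R1: Z_total = R1 + (R2 || C) = 344.2 - j1.176 Ω = 344.2∠-0.2° Ω.
Step 5 — Power factor: PF = cos(φ) = Re(Z)/|Z| = 344.2/344.2 = 1.
Step 6 — Type: Im(Z) = -1.176 ⇒ leading (phase φ = -0.2°).

PF = 1 (leading, φ = -0.2°)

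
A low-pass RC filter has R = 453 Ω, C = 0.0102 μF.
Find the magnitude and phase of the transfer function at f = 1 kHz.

Step 1 — Angular frequency: ω = 2π·1000 = 6283 rad/s.
Step 2 — Transfer function: H(jω) = 1/(1 + jωRC).
Step 3 — Denominator: 1 + jωRC = 1 + j·6283·453·1.02e-08 = 1 + j0.02903.
Step 4 — H = 0.9992 - j0.02901.
Step 5 — Magnitude: |H| = 0.9996 (-0.0 dB); phase: φ = -1.7°.

|H| = 0.9996 (-0.0 dB), φ = -1.7°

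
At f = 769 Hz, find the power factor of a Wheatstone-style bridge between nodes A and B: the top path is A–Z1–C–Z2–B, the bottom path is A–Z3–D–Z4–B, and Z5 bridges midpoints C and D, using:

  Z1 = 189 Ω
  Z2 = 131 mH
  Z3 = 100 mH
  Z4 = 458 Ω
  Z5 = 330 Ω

Step 1 — Angular frequency: ω = 2π·f = 2π·769 = 4832 rad/s.
Step 2 — Component impedances:
  Z1: Z = R = 189 Ω
  Z2: Z = jωL = j·4832·0.131 = 0 + j633 Ω
  Z3: Z = jωL = j·4832·0.1 = 0 + j483.2 Ω
  Z4: Z = R = 458 Ω
  Z5: Z = R = 330 Ω
Step 3 — Bridge requires nodal analysis (the Z5 bridge couples midpoints C and D, so the two paths cannot be reduced to a simple series/parallel combination). Setting node B to ground and injecting 1 A at node A, the 3-node admittance system at A, C, D solves to V_A = Z_AB = 316.7 + j378.4 Ω = 493.5∠50.1° Ω.
Step 4 — Power factor: PF = cos(φ) = Re(Z)/|Z| = 316.7/493.5 = 0.6417.
Step 5 — Type: Im(Z) = 378.4 ⇒ lagging (phase φ = 50.1°).

PF = 0.6417 (lagging, φ = 50.1°)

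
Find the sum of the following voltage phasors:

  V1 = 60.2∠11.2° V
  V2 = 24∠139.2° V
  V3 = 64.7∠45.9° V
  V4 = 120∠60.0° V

Step 1 — Convert each phasor to rectangular form:
  V1 = 60.2·(cos(11.2°) + j·sin(11.2°)) = 59.05 + j11.69 V
  V2 = 24·(cos(139.2°) + j·sin(139.2°)) = -18.17 + j15.68 V
  V3 = 64.7·(cos(45.9°) + j·sin(45.9°)) = 45.03 + j46.46 V
  V4 = 120·(cos(60.0°) + j·sin(60.0°)) = 60 + j103.9 V
Step 2 — Sum components: V_total = 145.9 + j177.8 V.
Step 3 — Convert to polar: |V_total| = 230 V, ∠V_total = 50.6°.

V_total = 230∠50.6° V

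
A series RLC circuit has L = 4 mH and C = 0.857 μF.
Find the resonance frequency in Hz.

Step 1 — Resonance condition Im(Z)=0 gives ω₀ = 1/√(LC).
Step 2 — ω₀ = 1/√(0.004·8.57e-07) = 1.708e+04 rad/s.
Step 3 — f₀ = ω₀/(2π) = 2718 Hz.

f₀ = 2718 Hz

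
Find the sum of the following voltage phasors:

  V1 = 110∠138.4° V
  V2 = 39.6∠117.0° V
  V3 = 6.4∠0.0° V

Step 1 — Convert each phasor to rectangular form:
  V1 = 110·(cos(138.4°) + j·sin(138.4°)) = -82.26 + j73.03 V
  V2 = 39.6·(cos(117.0°) + j·sin(117.0°)) = -17.98 + j35.28 V
  V3 = 6.4·(cos(0.0°) + j·sin(0.0°)) = 6.4 V
Step 2 — Sum components: V_total = -93.84 + j108.3 V.
Step 3 — Convert to polar: |V_total| = 143.3 V, ∠V_total = 130.9°.

V_total = 143.3∠130.9° V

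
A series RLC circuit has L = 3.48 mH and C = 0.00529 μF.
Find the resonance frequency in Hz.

Step 1 — Resonance condition Im(Z)=0 gives ω₀ = 1/√(LC).
Step 2 — ω₀ = 1/√(0.00348·5.29e-09) = 2.331e+05 rad/s.
Step 3 — f₀ = ω₀/(2π) = 3.709e+04 Hz.

f₀ = 3.709e+04 Hz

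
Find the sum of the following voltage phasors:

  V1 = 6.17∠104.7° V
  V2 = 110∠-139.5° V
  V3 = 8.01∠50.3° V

Step 1 — Convert each phasor to rectangular form:
  V1 = 6.17·(cos(104.7°) + j·sin(104.7°)) = -1.566 + j5.968 V
  V2 = 110·(cos(-139.5°) + j·sin(-139.5°)) = -83.64 - j71.44 V
  V3 = 8.01·(cos(50.3°) + j·sin(50.3°)) = 5.117 + j6.163 V
Step 2 — Sum components: V_total = -80.09 - j59.31 V.
Step 3 — Convert to polar: |V_total| = 99.66 V, ∠V_total = -143.5°.

V_total = 99.66∠-143.5° V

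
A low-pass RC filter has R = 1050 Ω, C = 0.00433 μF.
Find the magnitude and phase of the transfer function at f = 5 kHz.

Step 1 — Angular frequency: ω = 2π·5000 = 3.142e+04 rad/s.
Step 2 — Transfer function: H(jω) = 1/(1 + jωRC).
Step 3 — Denominator: 1 + jωRC = 1 + j·3.142e+04·1050·4.33e-09 = 1 + j0.1428.
Step 4 — H = 0.98 - j0.14.
Step 5 — Magnitude: |H| = 0.99 (-0.1 dB); phase: φ = -8.1°.

|H| = 0.99 (-0.1 dB), φ = -8.1°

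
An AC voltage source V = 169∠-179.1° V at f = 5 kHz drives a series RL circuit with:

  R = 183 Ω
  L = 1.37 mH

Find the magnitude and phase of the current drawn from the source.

Step 1 — Angular frequency: ω = 2π·f = 2π·5000 = 3.142e+04 rad/s.
Step 2 — Component impedances:
  R: Z = R = 183 Ω
  L: Z = jωL = j·3.142e+04·0.00137 = 0 + j43.04 Ω
Step 3 — Series combination: Z_total = R + L = 183 + j43.04 Ω = 188∠13.2° Ω.
Step 4 — Source phasor: V = 169∠-179.1° V = -169 - j2.655 V.
Step 5 — Ohm's law: I = V / Z_total = (-169 - j2.655) / (183 + j43.04) = -0.8782 + j0.192 A.
Step 6 — Convert to polar: |I| = 0.899 A, ∠I = 167.7°.

I = 0.899∠167.7° A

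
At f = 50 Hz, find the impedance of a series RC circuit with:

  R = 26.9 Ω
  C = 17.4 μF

Step 1 — Angular frequency: ω = 2π·f = 2π·50 = 314.2 rad/s.
Step 2 — Component impedances:
  R: Z = R = 26.9 Ω
  C: Z = 1/(jωC) = -j/(ω·C) = 0 - j182.9 Ω
Step 3 — Series combination: Z_total = R + C = 26.9 - j182.9 Ω = 184.9∠-81.6° Ω.

Z = 26.9 - j182.9 Ω = 184.9∠-81.6° Ω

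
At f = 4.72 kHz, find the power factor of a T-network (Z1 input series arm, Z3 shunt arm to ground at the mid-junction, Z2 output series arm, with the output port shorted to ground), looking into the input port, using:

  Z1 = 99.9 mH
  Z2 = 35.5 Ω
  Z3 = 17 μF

Step 1 — Angular frequency: ω = 2π·f = 2π·4720 = 2.966e+04 rad/s.
Step 2 — Component impedances:
  Z1: Z = jωL = j·2.966e+04·0.0999 = 0 + j2963 Ω
  Z2: Z = R = 35.5 Ω
  Z3: Z = 1/(jωC) = -j/(ω·C) = 0 - j1.983 Ω
Step 3 — With the output port shorted to ground, the output series arm Z2 runs from the junction to ground; the shunt arm Z3 also runs from the junction to ground. They appear in parallel: Z3 || Z2 = 0.1105 - j1.977 Ω.
Step 4 — Series with input arm Z1: Z_in = Z1 + (Z3 || Z2) = 0.1105 + j2961 Ω = 2961∠90.0° Ω.
Step 5 — Power factor: PF = cos(φ) = Re(Z)/|Z| = 0.110478/2960.72 = 3.731e-05.
Step 6 — Type: Im(Z) = 2961 ⇒ lagging (phase φ = 90.0°).

PF = 3.731e-05 (lagging, φ = 90.0°)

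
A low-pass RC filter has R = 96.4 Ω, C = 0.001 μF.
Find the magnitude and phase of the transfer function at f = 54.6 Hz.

Step 1 — Angular frequency: ω = 2π·54.6 = 343.1 rad/s.
Step 2 — Transfer function: H(jω) = 1/(1 + jωRC).
Step 3 — Denominator: 1 + jωRC = 1 + j·343.1·96.4·1e-09 = 1 + j3.307e-05.
Step 4 — H = 1 - j3.307e-05.
Step 5 — Magnitude: |H| = 1 (-0.0 dB); phase: φ = -0.0°.

|H| = 1 (-0.0 dB), φ = -0.0°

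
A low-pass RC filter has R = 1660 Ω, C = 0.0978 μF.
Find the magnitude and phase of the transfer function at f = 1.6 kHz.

Step 1 — Angular frequency: ω = 2π·1600 = 1.005e+04 rad/s.
Step 2 — Transfer function: H(jω) = 1/(1 + jωRC).
Step 3 — Denominator: 1 + jωRC = 1 + j·1.005e+04·1660·9.78e-08 = 1 + j1.632.
Step 4 — H = 0.2729 - j0.4455.
Step 5 — Magnitude: |H| = 0.5224 (-5.6 dB); phase: φ = -58.5°.

|H| = 0.5224 (-5.6 dB), φ = -58.5°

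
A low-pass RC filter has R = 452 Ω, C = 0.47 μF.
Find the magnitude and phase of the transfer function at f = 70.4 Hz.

Step 1 — Angular frequency: ω = 2π·70.4 = 442.3 rad/s.
Step 2 — Transfer function: H(jω) = 1/(1 + jωRC).
Step 3 — Denominator: 1 + jωRC = 1 + j·442.3·452·4.7e-07 = 1 + j0.09397.
Step 4 — H = 0.9912 - j0.09315.
Step 5 — Magnitude: |H| = 0.9956 (-0.0 dB); phase: φ = -5.4°.

|H| = 0.9956 (-0.0 dB), φ = -5.4°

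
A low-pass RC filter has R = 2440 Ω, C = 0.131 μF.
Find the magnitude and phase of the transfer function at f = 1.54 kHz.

Step 1 — Angular frequency: ω = 2π·1540 = 9676 rad/s.
Step 2 — Transfer function: H(jω) = 1/(1 + jωRC).
Step 3 — Denominator: 1 + jωRC = 1 + j·9676·2440·1.31e-07 = 1 + j3.093.
Step 4 — H = 0.09464 - j0.2927.
Step 5 — Magnitude: |H| = 0.3076 (-10.2 dB); phase: φ = -72.1°.

|H| = 0.3076 (-10.2 dB), φ = -72.1°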